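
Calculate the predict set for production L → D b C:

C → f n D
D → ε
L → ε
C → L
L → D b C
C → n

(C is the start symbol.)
PREDICT(L → D b C) = (FIRST(RHS) \ {ε}) ∪ (FOLLOW(L) if ε ∈ FIRST(RHS), i.e. RHS ⇒* ε)
FIRST(D) = { ε }
FIRST(D b C) = { 'b' }
ε ∉ FIRST(D b C), so FOLLOW(L) is not added.
PREDICT(L → D b C) = { 'b' }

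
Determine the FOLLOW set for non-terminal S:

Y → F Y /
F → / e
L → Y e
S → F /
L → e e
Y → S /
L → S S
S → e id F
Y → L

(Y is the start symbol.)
{ $, '/', 'e' }

To compute FOLLOW(S), find every occurrence of S on a right-hand side N → α S β: add FIRST(β) \ {ε}, and if β is empty or nullable also add FOLLOW(N). Iterate to a fixed point.

In Y → S /: S is followed by '/', add FIRST('/') \ {ε} = { '/' }
In L → S S: S is followed by S, add FIRST(S) \ {ε} = { '/', 'e' }
In L → S S: S is at the end, add FOLLOW(L)

The FOLLOW sets referred to above (computed the same way, to a fixed point):
  FOLLOW(L) = { $, '/', 'e' }

Taking the union: FOLLOW(S) = { $, '/', 'e' }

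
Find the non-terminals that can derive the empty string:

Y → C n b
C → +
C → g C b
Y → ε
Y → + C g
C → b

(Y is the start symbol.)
{ 'Y' }

A non-terminal is nullable if it can derive ε (the empty string): either it has an ε-production, or it has a production whose right-hand side consists entirely of nullable non-terminals.

ε-productions: Y → ε
So Y is immediately nullable.
No further non-terminal can be added: every production for the remaining non-terminals contains a terminal or a non-nullable non-terminal.
Nullable = { 'Y' }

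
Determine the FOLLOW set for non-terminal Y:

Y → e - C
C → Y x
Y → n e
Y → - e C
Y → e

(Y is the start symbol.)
{ $, 'x' }

To compute FOLLOW(Y), find every occurrence of Y on a right-hand side N → α Y β: add FIRST(β) \ {ε}, and if β is empty or nullable also add FOLLOW(N). Iterate to a fixed point.

Y is the start symbol, so $ ∈ FOLLOW(Y).
In C → Y x: Y is followed by x, add FIRST(x) \ {ε} = { 'x' }

Taking the union: FOLLOW(Y) = { $, 'x' }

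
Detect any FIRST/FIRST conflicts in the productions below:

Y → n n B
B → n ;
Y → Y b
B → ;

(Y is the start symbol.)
Yes. Y → n n B / Y → Y b on { 'n' }

FIRST sets of the non-terminals at (or reachable through a nullable prefix from) the front of some alternative:
  FIRST(Y) = { 'n' }

Productions for Y:
  Y → n n B: FIRST = { 'n' }
  Y → Y b: FIRST = { 'n' }
Productions for B:
  B → n ;: FIRST = { 'n' }
  B → ;: FIRST = { ';' }

Conflict for Y: Y → n n B and Y → Y b
  Overlap: { 'n' }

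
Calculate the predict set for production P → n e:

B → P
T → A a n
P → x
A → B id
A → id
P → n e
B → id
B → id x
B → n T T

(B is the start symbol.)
{ 'n' }

PREDICT(P → n e) = (FIRST(RHS) \ {ε}) ∪ (FOLLOW(P) if ε ∈ FIRST(RHS), i.e. RHS ⇒* ε)
FIRST(n e) = { 'n' }
ε ∉ FIRST(n e), so FOLLOW(P) is not added.
PREDICT(P → n e) = { 'n' }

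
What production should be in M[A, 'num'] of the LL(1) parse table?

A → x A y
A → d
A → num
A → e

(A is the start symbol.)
To find M[A, 'num'], we find productions for A where 'num' is in the predict set (PREDICT(N → α) = (FIRST(α) \ {ε}) ∪ (FOLLOW(N) if α ⇒* ε)).

A → x A y: PREDICT = { 'x' }
A → d: PREDICT = { 'd' }
A → num: PREDICT = { 'num' }
  'num' is in predict set, so this production goes in M[A, 'num']
A → e: PREDICT = { 'e' }

M[A, 'num'] = A → num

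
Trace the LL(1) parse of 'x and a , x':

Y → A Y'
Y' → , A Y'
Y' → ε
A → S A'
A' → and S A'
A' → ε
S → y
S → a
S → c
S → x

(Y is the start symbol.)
LL(1) parsing maintains a stack (initially the start symbol over $) and the input. At each step: if the stack top is a terminal, match it against the current input token; if it is a non-terminal N, replace it with the RHS of M[N, lookahead] (the unique production whose predict set contains the lookahead).

Stack is shown with the top on the left.

Stack          Input          Action
------------------------------------
Y $            x and a , x $  output Y → A Y'
A Y' $         x and a , x $  output A → S A'
S A' Y' $      x and a , x $  output S → x
x A' Y' $      x and a , x $  match 'x'
A' Y' $        and a , x $    output A' → and S A'
and S A' Y' $  and a , x $    match 'and'
S A' Y' $      a , x $        output S → a
a A' Y' $      a , x $        match 'a'
A' Y' $        , x $          output A' → ε
Y' $           , x $          output Y' → , A Y'
, A Y' $       , x $          match ','
A Y' $         x $            output A → S A'
S A' Y' $      x $            output S → x
x A' Y' $      x $            match 'x'
A' Y' $        $              output A' → ε
Y' $           $              output Y' → ε
$              $              accept

The string is accepted.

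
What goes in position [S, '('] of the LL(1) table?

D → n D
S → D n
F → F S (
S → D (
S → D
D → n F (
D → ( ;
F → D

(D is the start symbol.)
To find M[S, '('], we find productions for S where '(' is in the predict set (PREDICT(N → α) = (FIRST(α) \ {ε}) ∪ (FOLLOW(N) if α ⇒* ε)).

Relevant sets:
  FIRST(D) = { '(', 'n' }

S → D n: PREDICT = { '(', 'n' }
  '(' is in predict set, so this production goes in M[S, '(']
S → D (: PREDICT = { '(', 'n' }
  '(' is in predict set, so this production goes in M[S, '(']
S → D: PREDICT = { '(', 'n' }
  '(' is in predict set, so this production goes in M[S, '(']

M[S, '('] = S → D n, S → D (, S → D  (a multiply-defined cell — the grammar is not LL(1))

Answer: S → D n, S → D (, S → D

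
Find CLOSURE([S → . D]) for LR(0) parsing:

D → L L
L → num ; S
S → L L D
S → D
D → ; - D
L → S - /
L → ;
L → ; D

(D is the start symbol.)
To compute CLOSURE, for each item [A → α.Bβ] where B is a non-terminal, add [B → .γ] for all productions B → γ; repeat for the newly added items until nothing changes.

Start with: [S → . D]
  [S → . D] has the dot before D: add [D → . L L], [D → . ; - D]
  [D → . L L] has the dot before L: add [L → . num ; S], [L → . S - /], [L → . ;], [L → . ; D]
  [L → . S - /] has the dot before S: add [S → . L L D]
No further items can be added.

CLOSURE = { [D → . ; - D], [D → . L L], [L → . ; D], [L → . ;], [L → . S - /], [L → . num ; S], [S → . D], [S → . L L D] }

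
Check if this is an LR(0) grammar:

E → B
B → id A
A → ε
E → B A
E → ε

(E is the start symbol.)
No. Shift-reduce conflict between [E → .] and [B → . id A]

A grammar is LR(0) if no state in the canonical LR(0) collection has:
  - both a shift item (dot before a terminal) and a complete item (shift-reduce conflict), or
  - two or more complete items (reduce-reduce conflict; the accept item [E' → E .] counts as a complete item here).

Augment with E' → E and build the canonical LR(0) collection (I0 = CLOSURE({[E' → . E]}), then GOTO on every symbol after a dot until no new states appear). It has 6 states:
  I0: { [B → . id A], [E → . B A], [E → . B], [E → .], [E' → . E] }  — shift, reduce
  I1: { [A → .], [E → B . A], [E → B .] }  — 2 reduces
  I2: { [E' → E .] }  — accept
  I3: { [A → .], [B → id . A] }  — reduce
  I4: { [B → id A .] }  — reduce
  I5: { [E → B A .] }  — reduce

Conflict in state I0:
  Shift-reduce conflict between [E → .] and [B → . id A]
So the grammar is NOT LR(0).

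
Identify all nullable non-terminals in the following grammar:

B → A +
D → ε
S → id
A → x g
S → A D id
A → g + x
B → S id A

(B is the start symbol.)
A non-terminal is nullable if it can derive ε (the empty string): either it has an ε-production, or it has a production whose right-hand side consists entirely of nullable non-terminals.

ε-productions: D → ε
So D is immediately nullable.
No further non-terminal can be added: every production for the remaining non-terminals contains a terminal or a non-nullable non-terminal.
Nullable = { 'D' }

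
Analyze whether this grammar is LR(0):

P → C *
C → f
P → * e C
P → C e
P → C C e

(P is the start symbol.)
Yes, the grammar is LR(0)

A grammar is LR(0) if no state in the canonical LR(0) collection has:
  - both a shift item (dot before a terminal) and a complete item (shift-reduce conflict), or
  - two or more complete items (reduce-reduce conflict; the accept item [P' → P .] counts as a complete item here).

Augment with P' → P and build the canonical LR(0) collection (I0 = CLOSURE({[P' → . P]}), then GOTO on every symbol after a dot until no new states appear). It has 11 states:
  I0: { [C → . f], [P → . * e C], [P → . C *], [P → . C C e], [P → . C e], [P' → . P] }  — shift
  I1: { [P → * . e C] }  — shift
  I2: { [C → . f], [P → C . *], [P → C . C e], [P → C . e] }  — shift
  I3: { [P' → P .] }  — accept
  I4: { [C → f .] }  — reduce
  I5: { [P → C * .] }  — reduce
  I6: { [P → C C . e] }  — shift
  I7: { [P → C e .] }  — reduce
  I8: { [P → C C e .] }  — reduce
  I9: { [C → . f], [P → * e . C] }  — shift
  I10: { [P → * e C .] }  — reduce

Every state is either a pure shift/goto state or contains exactly one complete item and nothing to shift — no conflicts. The grammar is LR(0).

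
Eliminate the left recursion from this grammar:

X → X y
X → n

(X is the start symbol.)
X → n X'
X' → y X'
X' → ε

X is directly left-recursive. The standard transformation for
  A → A α₁ | ... | A α_m | β₁ | ... | β_n
is
  A  → β₁ A' | ... | β_n A'
  A' → α₁ A' | ... | α_m A' | ε

X → n becomes X → n X'
X → X y becomes X' → y X'
Add X' → ε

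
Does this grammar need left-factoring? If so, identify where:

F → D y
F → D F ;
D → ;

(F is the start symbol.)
Yes, F has productions with common prefix 'D'

Left-factoring is needed when two productions for the same non-terminal
share a common prefix on the right-hand side.

Productions for F:
  F → D y
  F → D F ;

Found common prefix 'D' in productions for F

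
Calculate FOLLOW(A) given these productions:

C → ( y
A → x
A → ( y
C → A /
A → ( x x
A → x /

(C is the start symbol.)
{ '/' }

To compute FOLLOW(A), find every occurrence of A on a right-hand side N → α A β: add FIRST(β) \ {ε}, and if β is empty or nullable also add FOLLOW(N). Iterate to a fixed point.

In C → A /: A is followed by '/', add FIRST('/') \ {ε} = { '/' }

Taking the union: FOLLOW(A) = { '/' }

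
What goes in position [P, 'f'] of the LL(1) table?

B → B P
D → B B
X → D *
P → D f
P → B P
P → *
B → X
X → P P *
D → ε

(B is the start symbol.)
To find M[P, 'f'], we find productions for P where 'f' is in the predict set (PREDICT(N → α) = (FIRST(α) \ {ε}) ∪ (FOLLOW(N) if α ⇒* ε)).

Relevant sets:
  FIRST(D) = { '*', 'f', ε }
  FIRST(B) = { '*', 'f' }

P → D f: PREDICT = { '*', 'f' }
  'f' is in predict set, so this production goes in M[P, 'f']
P → B P: PREDICT = { '*', 'f' }
  'f' is in predict set, so this production goes in M[P, 'f']
P → *: PREDICT = { '*' }

M[P, 'f'] = P → D f, P → B P  (a multiply-defined cell — the grammar is not LL(1))

Answer: P → D f, P → B P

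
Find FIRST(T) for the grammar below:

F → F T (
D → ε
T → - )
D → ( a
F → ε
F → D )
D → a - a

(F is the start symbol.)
{ '-' }

From T → - ):
  - '-' is a terminal: add '-' and stop

Collecting: FIRST(T) = { '-' }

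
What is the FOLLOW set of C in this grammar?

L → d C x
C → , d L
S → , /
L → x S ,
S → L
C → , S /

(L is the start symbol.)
In L → d C x: C is followed by x, add FIRST(x) \ {ε} = { 'x' }

Taking the union: FOLLOW(C) = { 'x' }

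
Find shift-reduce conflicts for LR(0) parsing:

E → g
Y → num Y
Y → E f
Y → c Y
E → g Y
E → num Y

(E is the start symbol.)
Augment with E' → E and build the canonical LR(0) collection (I0 = CLOSURE({[E' → . E]}), then GOTO on every symbol after a dot until no new states appear). It has 12 states:
  I0: { [E → . g Y], [E → . g], [E → . num Y], [E' → . E] }  — shift
  I1: { [E' → E .] }  — accept
  I2: { [E → . g Y], [E → . g], [E → . num Y], [E → g . Y], [E → g .], [Y → . E f], [Y → . c Y], [Y → . num Y] }  — shift, reduce
  I3: { [E → . g Y], [E → . g], [E → . num Y], [E → num . Y], [Y → . E f], [Y → . c Y], [Y → . num Y] }  — shift
  I4: { [Y → E . f] }  — shift
  I5: { [E → num Y .] }  — reduce
  I6: { [E → . g Y], [E → . g], [E → . num Y], [Y → . E f], [Y → . c Y], [Y → . num Y], [Y → c . Y] }  — shift
  I7: { [E → . g Y], [E → . g], [E → . num Y], [E → num . Y], [Y → . E f], [Y → . c Y], [Y → . num Y], [Y → num . Y] }  — shift
  I8: { [E → num Y .], [Y → num Y .] }  — 2 reduces
  I9: { [Y → c Y .] }  — reduce
  I10: { [Y → E f .] }  — reduce
  I11: { [E → g Y .] }  — reduce

I2 contains reduce item [E → g .] and shift items [E → . g], [E → . g Y], [E → . num Y], [Y → . c Y], [Y → . num Y] — shift-reduce conflict.

Answer: Yes — I2: [E → g .] vs [E → . g]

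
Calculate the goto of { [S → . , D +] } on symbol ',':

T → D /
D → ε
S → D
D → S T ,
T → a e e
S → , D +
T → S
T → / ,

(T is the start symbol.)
{ [D → . S T ,], [D → .], [S → , . D +], [S → . , D +], [S → . D] }

GOTO(I, ',') = CLOSURE({ [A → αX.β] : [A → α.Xβ] ∈ I, X = ',' })

Items with dot before ',', with the dot advanced:
  [S → . , D +] → [S → , . D +]
Closure of the advanced items:
  [S → , . D +] has the dot before D: add [D → .], [D → . S T ,]
  [D → . S T ,] has the dot before S: add [S → . D], [S → . , D +]

GOTO = { [D → . S T ,], [D → .], [S → , . D +], [S → . , D +], [S → . D] }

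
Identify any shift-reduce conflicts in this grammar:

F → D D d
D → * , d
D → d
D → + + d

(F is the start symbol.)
A shift-reduce conflict occurs when an LR(0) state has both:
  - a complete (reduce) item [A → α .] (dot at the end), and
  - a shift item [B → β . c γ] (dot before a terminal).

Augment with F' → F and build the canonical LR(0) collection (I0 = CLOSURE({[F' → . F]}), then GOTO on every symbol after a dot until no new states appear). It has 12 states:
  I0: { [D → . * , d], [D → . + + d], [D → . d], [F → . D D d], [F' → . F] }  — shift
  I1: { [D → * . , d] }  — shift
  I2: { [D → + . + d] }  — shift
  I3: { [D → . * , d], [D → . + + d], [D → . d], [F → D . D d] }  — shift
  I4: { [F' → F .] }  — accept
  I5: { [D → d .] }  — reduce
  I6: { [F → D D . d] }  — shift
  I7: { [F → D D d .] }  — reduce
  I8: { [D → + + . d] }  — shift
  I9: { [D → + + d .] }  — reduce
  I10: { [D → * , . d] }  — shift
  I11: { [D → * , d .] }  — reduce

No state contains both a complete item and a shift item.

Answer: No shift-reduce conflicts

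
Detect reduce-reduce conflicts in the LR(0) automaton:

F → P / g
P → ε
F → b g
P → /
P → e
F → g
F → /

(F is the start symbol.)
Yes — I1: [F → / .] vs [P → / .]

Augment with F' → F and build the canonical LR(0) collection (I0 = CLOSURE({[F' → . F]}), then GOTO on every symbol after a dot until no new states appear). It has 10 states:
  I0: { [F → . /], [F → . P / g], [F → . b g], [F → . g], [F' → . F], [P → . /], [P → . e], [P → .] }  — shift, reduce
  I1: { [F → / .], [P → / .] }  — 2 reduces
  I2: { [F' → F .] }  — accept
  I3: { [F → P . / g] }  — shift
  I4: { [F → b . g] }  — shift
  I5: { [P → e .] }  — reduce
  I6: { [F → g .] }  — reduce
  I7: { [F → b g .] }  — reduce
  I8: { [F → P / . g] }  — shift
  I9: { [F → P / g .] }  — reduce

I1 contains complete items [F → / .], [P → / .] — reduce-reduce conflict.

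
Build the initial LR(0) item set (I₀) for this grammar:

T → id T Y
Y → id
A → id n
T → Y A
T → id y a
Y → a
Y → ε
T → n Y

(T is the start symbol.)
First, augment the grammar with T' → T
I₀ = CLOSURE({ [T' → . T] }):
  [T' → . T] has the dot before T: add [T → . id T Y], [T → . Y A], [T → . id y a], [T → . n Y]
  [T → . Y A] has the dot before Y: add [Y → . id], [Y → . a], [Y → .]
No further items can be added.

I₀ = { [T → . Y A], [T → . id T Y], [T → . id y a], [T → . n Y], [T' → . T], [Y → . a], [Y → . id], [Y → .] }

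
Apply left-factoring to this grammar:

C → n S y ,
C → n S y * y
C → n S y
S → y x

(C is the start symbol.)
C → n S y C'
C' → ,
C' → * y
C' → ε
S → y x

Left-factoring transforms A → αβ₁ | αβ₂ into A → αA' and A' → β₁ | β₂
(α is the longest common prefix among the alternatives). Repeat until
no nonterminal has two alternatives with a common prefix.

Round 1: C has alternatives sharing prefix 'n S y'. Introduce C': C → n S y C'
  Add: C' → ,
  Add: C' → * y
  Add: C' → ε

No remaining common prefixes — done.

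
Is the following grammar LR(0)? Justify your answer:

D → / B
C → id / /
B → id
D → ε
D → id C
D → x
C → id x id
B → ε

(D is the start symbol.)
No. Shift-reduce conflict between [D → .] and [D → . / B]

A grammar is LR(0) if no state in the canonical LR(0) collection has:
  - both a shift item (dot before a terminal) and a complete item (shift-reduce conflict), or
  - two or more complete items (reduce-reduce conflict; the accept item [D' → D .] counts as a complete item here).

Augment with D' → D and build the canonical LR(0) collection (I0 = CLOSURE({[D' → . D]}), then GOTO on every symbol after a dot until no new states appear). It has 13 states:
  I0: { [D → . / B], [D → . id C], [D → . x], [D → .], [D' → . D] }  — shift, reduce
  I1: { [B → . id], [B → .], [D → / . B] }  — shift, reduce
  I2: { [D' → D .] }  — accept
  I3: { [C → . id / /], [C → . id x id], [D → id . C] }  — shift
  I4: { [D → x .] }  — reduce
  I5: { [D → id C .] }  — reduce
  I6: { [C → id . / /], [C → id . x id] }  — shift
  I7: { [C → id / . /] }  — shift
  I8: { [C → id x . id] }  — shift
  I9: { [C → id x id .] }  — reduce
  I10: { [C → id / / .] }  — reduce
  I11: { [D → / B .] }  — reduce
  I12: { [B → id .] }  — reduce

Conflict in state I0:
  Shift-reduce conflict between [D → .] and [D → . / B]
So the grammar is NOT LR(0).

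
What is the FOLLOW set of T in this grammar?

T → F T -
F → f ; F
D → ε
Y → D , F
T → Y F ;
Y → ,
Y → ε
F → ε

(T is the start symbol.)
To compute FOLLOW(T), find every occurrence of T on a right-hand side N → α T β: add FIRST(β) \ {ε}, and if β is empty or nullable also add FOLLOW(N). Iterate to a fixed point.

T is the start symbol, so $ ∈ FOLLOW(T).
In T → F T -: T is followed by '-', add FIRST('-') \ {ε} = { '-' }

Taking the union: FOLLOW(T) = { $, '-' }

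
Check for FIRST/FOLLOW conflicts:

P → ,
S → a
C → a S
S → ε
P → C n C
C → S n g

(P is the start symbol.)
Nullable non-terminals: S.

S: nullable alternative(s) S → ε; FOLLOW(S) = { $, 'n' }
  S → a: FIRST \ {ε} = { 'a' } — disjoint from FOLLOW(S)
  S → ε: FIRST \ {ε} = { } — this is the only nullable alternative, skip

C, P have no nullable alternative, so no FIRST/FOLLOW check is needed there.

No FIRST/FOLLOW conflicts found.

Answer: No FIRST/FOLLOW conflicts.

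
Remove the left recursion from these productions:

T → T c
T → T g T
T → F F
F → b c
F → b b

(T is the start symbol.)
T → F F T'
T' → c T'
T' → g T T'
T' → ε
F → b c
F → b b

T is directly left-recursive. The standard transformation for
  A → A α₁ | ... | A α_m | β₁ | ... | β_n
is
  A  → β₁ A' | ... | β_n A'
  A' → α₁ A' | ... | α_m A' | ε

T → F F becomes T → F F T'
T → T c becomes T' → c T'
T → T g T becomes T' → g T T'
Add T' → ε

Productions for other non-terminals are unchanged:
  F → b c
  F → b b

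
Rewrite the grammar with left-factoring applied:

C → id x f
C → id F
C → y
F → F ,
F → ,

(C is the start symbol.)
Left-factoring transforms A → αβ₁ | αβ₂ into A → αA' and A' → β₁ | β₂
(α is the longest common prefix among the alternatives). Repeat until
no nonterminal has two alternatives with a common prefix.

Round 1: C has alternatives sharing prefix 'id'. Introduce C': C → id C'
  Add: C' → x f
  Add: C' → F

No remaining common prefixes — done.

Resulting grammar:
C → id C'
C' → x f
C' → F
C → y
F → F ,
F → ,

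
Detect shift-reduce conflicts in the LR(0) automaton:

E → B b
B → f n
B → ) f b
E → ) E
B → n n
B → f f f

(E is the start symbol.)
A shift-reduce conflict occurs when an LR(0) state has both:
  - a complete (reduce) item [A → α .] (dot at the end), and
  - a shift item [B → β . c γ] (dot before a terminal).

Augment with E' → E and build the canonical LR(0) collection (I0 = CLOSURE({[E' → . E]}), then GOTO on every symbol after a dot until no new states appear). It has 14 states:
  I0: { [B → . ) f b], [B → . f f f], [B → . f n], [B → . n n], [E → . ) E], [E → . B b], [E' → . E] }  — shift
  I1: { [B → ) . f b], [B → . ) f b], [B → . f f f], [B → . f n], [B → . n n], [E → ) . E], [E → . ) E], [E → . B b] }  — shift
  I2: { [E → B . b] }  — shift
  I3: { [E' → E .] }  — accept
  I4: { [B → f . f f], [B → f . n] }  — shift
  I5: { [B → n . n] }  — shift
  I6: { [B → n n .] }  — reduce
  I7: { [B → f f . f] }  — shift
  I8: { [B → f n .] }  — reduce
  I9: { [B → f f f .] }  — reduce
  I10: { [E → B b .] }  — reduce
  I11: { [E → ) E .] }  — reduce
  I12: { [B → ) f . b], [B → f . f f], [B → f . n] }  — shift
  I13: { [B → ) f b .] }  — reduce

No state contains both a complete item and a shift item.

Answer: No shift-reduce conflicts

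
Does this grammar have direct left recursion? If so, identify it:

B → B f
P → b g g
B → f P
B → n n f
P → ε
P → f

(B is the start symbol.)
Yes, B is left-recursive

Direct left recursion occurs when N → N α for some non-terminal N (the right-hand side begins with the left-hand side itself).

B → B f: LEFT RECURSIVE (starts with B)
P → b g g: starts with b
B → f P: starts with f
B → n n f: starts with n
P → ε: starts with ε
P → f: starts with f

The grammar has direct left recursion on: B.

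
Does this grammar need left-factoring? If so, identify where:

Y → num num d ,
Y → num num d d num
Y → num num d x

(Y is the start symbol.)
Left-factoring is needed when two productions for the same non-terminal
share a common prefix on the right-hand side.

Productions for Y:
  Y → num num d ,
  Y → num num d d num
  Y → num num d x

Found common prefix 'num num d' in productions for Y

Answer: Yes, Y has productions with common prefix 'num num d'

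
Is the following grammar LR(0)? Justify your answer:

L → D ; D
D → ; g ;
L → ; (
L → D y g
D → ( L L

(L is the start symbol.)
Augment with L' → L and build the canonical LR(0) collection (I0 = CLOSURE({[L' → . L]}), then GOTO on every symbol after a dot until no new states appear). It has 15 states:
  I0: { [D → . ( L L], [D → . ; g ;], [L → . ; (], [L → . D ; D], [L → . D y g], [L' → . L] }  — shift
  I1: { [D → ( . L L], [D → . ( L L], [D → . ; g ;], [L → . ; (], [L → . D ; D], [L → . D y g] }  — shift
  I2: { [D → ; . g ;], [L → ; . (] }  — shift
  I3: { [L → D . ; D], [L → D . y g] }  — shift
  I4: { [L' → L .] }  — accept
  I5: { [D → . ( L L], [D → . ; g ;], [L → D ; . D] }  — shift
  I6: { [L → D y . g] }  — shift
  I7: { [L → D y g .] }  — reduce
  I8: { [D → ; . g ;] }  — shift
  I9: { [L → D ; D .] }  — reduce
  I10: { [D → ; g . ;] }  — shift
  I11: { [D → ; g ; .] }  — reduce
  I12: { [L → ; ( .] }  — reduce
  I13: { [D → ( L . L], [D → . ( L L], [D → . ; g ;], [L → . ; (], [L → . D ; D], [L → . D y g] }  — shift
  I14: { [D → ( L L .] }  — reduce

Every state is either a pure shift/goto state or contains exactly one complete item and nothing to shift — no conflicts. The grammar is LR(0).

Answer: Yes, the grammar is LR(0)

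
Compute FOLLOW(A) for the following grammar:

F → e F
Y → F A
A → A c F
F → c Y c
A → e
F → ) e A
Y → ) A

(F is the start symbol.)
In Y → F A: A is at the end, add FOLLOW(Y)
In A → A c F: A is followed by c F, add FIRST(c F) \ {ε} = { 'c' }
In F → ) e A: A is at the end, add FOLLOW(F)
In Y → ) A: A is at the end, add FOLLOW(Y)

The FOLLOW sets referred to above (computed the same way, to a fixed point):
  FOLLOW(Y) = { 'c' }
  FOLLOW(F) = { $, 'c', 'e' }

Taking the union: FOLLOW(A) = { $, 'c', 'e' }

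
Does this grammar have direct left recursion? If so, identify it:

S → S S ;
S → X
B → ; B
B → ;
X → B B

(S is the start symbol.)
S → S S ;: LEFT RECURSIVE (starts with S)
S → X: starts with X
B → ; B: starts with ';'
B → ;: starts with ';'
X → B B: starts with B

The grammar has direct left recursion on: S.

Answer: Yes, S is left-recursive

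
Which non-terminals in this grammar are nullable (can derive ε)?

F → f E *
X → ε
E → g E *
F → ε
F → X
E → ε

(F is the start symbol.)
A non-terminal is nullable if it can derive ε (the empty string): either it has an ε-production, or it has a production whose right-hand side consists entirely of nullable non-terminals.

ε-productions: X → ε, F → ε, E → ε
So X, F, E are immediately nullable.
Every non-terminal is now nullable.
Nullable = { 'E', 'F', 'X' }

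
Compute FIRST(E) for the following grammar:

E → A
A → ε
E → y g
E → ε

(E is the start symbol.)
To compute FIRST(E), examine every production with E on the left-hand side, reading each right-hand side left to right until a non-nullable symbol is reached.

FIRST sets of the other non-terminals involved (by the same procedure, iterated to a fixed point):
  FIRST(A) = { ε }

From E → A:
  - A is a non-terminal: add FIRST(A) \ {ε} = { }
    A is nullable and nothing follows, so the whole right-hand side can vanish: ε ∈ FIRST(E)
From E → y g:
  - y is a terminal: add 'y' and stop
From E → ε:
  - ε-production, so ε ∈ FIRST(E)

Collecting: FIRST(E) = { 'y', ε }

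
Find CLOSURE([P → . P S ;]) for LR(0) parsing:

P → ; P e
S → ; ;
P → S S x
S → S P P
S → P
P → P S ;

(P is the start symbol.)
To compute CLOSURE, for each item [A → α.Bβ] where B is a non-terminal, add [B → .γ] for all productions B → γ; repeat for the newly added items until nothing changes.

Start with: [P → . P S ;]
  [P → . P S ;] has the dot before P: add [P → . ; P e], [P → . S S x]
  [P → . S S x] has the dot before S: add [S → . ; ;], [S → . S P P], [S → . P]
No further items can be added.

CLOSURE = { [P → . ; P e], [P → . P S ;], [P → . S S x], [S → . ; ;], [S → . P], [S → . S P P] }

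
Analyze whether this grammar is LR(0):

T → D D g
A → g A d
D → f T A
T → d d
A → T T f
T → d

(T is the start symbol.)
Augment with T' → T and build the canonical LR(0) collection (I0 = CLOSURE({[T' → . T]}), then GOTO on every symbol after a dot until no new states appear). It has 16 states:
  I0: { [D → . f T A], [T → . D D g], [T → . d d], [T → . d], [T' → . T] }  — shift
  I1: { [D → . f T A], [T → D . D g] }  — shift
  I2: { [T' → T .] }  — accept
  I3: { [T → d . d], [T → d .] }  — shift, reduce
  I4: { [D → . f T A], [D → f . T A], [T → . D D g], [T → . d d], [T → . d] }  — shift
  I5: { [A → . T T f], [A → . g A d], [D → . f T A], [D → f T . A], [T → . D D g], [T → . d d], [T → . d] }  — shift
  I6: { [D → f T A .] }  — reduce
  I7: { [A → T . T f], [D → . f T A], [T → . D D g], [T → . d d], [T → . d] }  — shift
  I8: { [A → . T T f], [A → . g A d], [A → g . A d], [D → . f T A], [T → . D D g], [T → . d d], [T → . d] }  — shift
  I9: { [A → g A . d] }  — shift
  I10: { [A → g A d .] }  — reduce
  I11: { [A → T T . f] }  — shift
  I12: { [A → T T f .] }  — reduce
  I13: { [T → d d .] }  — reduce
  I14: { [T → D D . g] }  — shift
  I15: { [T → D D g .] }  — reduce

Conflict in state I3:
  Shift-reduce conflict between [T → d .] and [T → d . d]
So the grammar is NOT LR(0).

Answer: No. Shift-reduce conflict between [T → d .] and [T → d . d]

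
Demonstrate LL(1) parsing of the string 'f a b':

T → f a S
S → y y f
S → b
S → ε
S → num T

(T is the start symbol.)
LL(1) parsing maintains a stack (initially the start symbol over $) and the input. At each step: if the stack top is a terminal, match it against the current input token; if it is a non-terminal N, replace it with the RHS of M[N, lookahead] (the unique production whose predict set contains the lookahead).

Stack is shown with the top on the left.

Stack    Input    Action
------------------------
T $      f a b $  output T → f a S
f a S $  f a b $  match 'f'
a S $    a b $    match 'a'
S $      b $      output S → b
b $      b $      match 'b'
$        $        accept

The string is accepted.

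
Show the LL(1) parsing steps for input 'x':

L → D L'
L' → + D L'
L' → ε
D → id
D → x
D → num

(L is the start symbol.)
LL(1) parsing maintains a stack (initially the start symbol over $) and the input. At each step: if the stack top is a terminal, match it against the current input token; if it is a non-terminal N, replace it with the RHS of M[N, lookahead] (the unique production whose predict set contains the lookahead).

Stack is shown with the top on the left.

Stack   Input  Action
---------------------
L $     x $    output L → D L'
D L' $  x $    output D → x
x L' $  x $    match 'x'
L' $    $      output L' → ε
$       $      accept

The string is accepted.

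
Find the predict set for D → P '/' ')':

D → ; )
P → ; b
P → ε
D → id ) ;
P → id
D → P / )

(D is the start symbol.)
{ '/', ';', 'id' }

PREDICT(D → P '/' ')') = (FIRST(RHS) \ {ε}) ∪ (FOLLOW(D) if ε ∈ FIRST(RHS), i.e. RHS ⇒* ε)
FIRST(P) = { ';', 'id', ε }
FIRST(P '/' ')') = { '/', ';', 'id' }
ε ∉ FIRST(P '/' ')'), so FOLLOW(D) is not added.
PREDICT(D → P '/' ')') = { '/', ';', 'id' }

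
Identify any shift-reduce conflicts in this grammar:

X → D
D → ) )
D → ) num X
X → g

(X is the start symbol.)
No shift-reduce conflicts

Augment with X' → X and build the canonical LR(0) collection (I0 = CLOSURE({[X' → . X]}), then GOTO on every symbol after a dot until no new states appear). It has 8 states:
  I0: { [D → . ) )], [D → . ) num X], [X → . D], [X → . g], [X' → . X] }  — shift
  I1: { [D → ) . )], [D → ) . num X] }  — shift
  I2: { [X → D .] }  — reduce
  I3: { [X' → X .] }  — accept
  I4: { [X → g .] }  — reduce
  I5: { [D → ) ) .] }  — reduce
  I6: { [D → ) num . X], [D → . ) )], [D → . ) num X], [X → . D], [X → . g] }  — shift
  I7: { [D → ) num X .] }  — reduce

No state contains both a complete item and a shift item.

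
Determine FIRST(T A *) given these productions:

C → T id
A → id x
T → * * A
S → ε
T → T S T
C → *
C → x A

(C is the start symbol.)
{ '*' }

FIRST sets of the non-terminals involved (from the grammar, by fixed-point iteration):
  FIRST(T) = { '*' }

To compute FIRST(T A *), process the symbols left to right:
Symbol T is a non-terminal. Add FIRST(T) \ {ε} = { '*' }
T is not nullable (ε ∉ FIRST(T)), so stop here.
FIRST(T A *) = { '*' }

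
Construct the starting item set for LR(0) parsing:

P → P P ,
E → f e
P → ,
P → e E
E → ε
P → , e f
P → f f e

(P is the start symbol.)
{ [P → . , e f], [P → . ,], [P → . P P ,], [P → . e E], [P → . f f e], [P' → . P] }

First, augment the grammar with P' → P
I₀ = CLOSURE({ [P' → . P] }):
  [P' → . P] has the dot before P: add [P → . P P ,], [P → . ,], [P → . e E], [P → . , e f], [P → . f f e]
No further items can be added.

I₀ = { [P → . , e f], [P → . ,], [P → . P P ,], [P → . e E], [P → . f f e], [P' → . P] }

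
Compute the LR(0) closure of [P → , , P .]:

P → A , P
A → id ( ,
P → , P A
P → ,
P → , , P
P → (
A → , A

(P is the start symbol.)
Start with: [P → , , P .]
The dot is at the end, so nothing is added.

CLOSURE = { [P → , , P .] }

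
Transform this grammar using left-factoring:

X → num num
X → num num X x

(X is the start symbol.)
X → num num X'
X' → ε
X' → X x

Left-factoring transforms A → αβ₁ | αβ₂ into A → αA' and A' → β₁ | β₂
(α is the longest common prefix among the alternatives). Repeat until
no nonterminal has two alternatives with a common prefix.

Round 1: X has alternatives sharing prefix 'num num'. Introduce X': X → num num X'
  Add: X' → ε
  Add: X' → X x

No remaining common prefixes — done.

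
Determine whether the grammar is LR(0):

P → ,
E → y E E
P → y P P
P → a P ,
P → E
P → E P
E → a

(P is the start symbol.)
A grammar is LR(0) if no state in the canonical LR(0) collection has:
  - both a shift item (dot before a terminal) and a complete item (shift-reduce conflict), or
  - two or more complete items (reduce-reduce conflict; the accept item [P' → P .] counts as a complete item here).

Augment with P' → P and build the canonical LR(0) collection (I0 = CLOSURE({[P' → . P]}), then GOTO on every symbol after a dot until no new states appear). It has 13 states:
  I0: { [E → . a], [E → . y E E], [P → . ,], [P → . E P], [P → . E], [P → . a P ,], [P → . y P P], [P' → . P] }  — shift
  I1: { [P → , .] }  — reduce
  I2: { [E → . a], [E → . y E E], [P → . ,], [P → . E P], [P → . E], [P → . a P ,], [P → . y P P], [P → E . P], [P → E .] }  — shift, reduce
  I3: { [P' → P .] }  — accept
  I4: { [E → . a], [E → . y E E], [E → a .], [P → . ,], [P → . E P], [P → . E], [P → . a P ,], [P → . y P P], [P → a . P ,] }  — shift, reduce
  I5: { [E → . a], [E → . y E E], [E → y . E E], [P → . ,], [P → . E P], [P → . E], [P → . a P ,], [P → . y P P], [P → y . P P] }  — shift
  I6: { [E → . a], [E → . y E E], [E → y E . E], [P → . ,], [P → . E P], [P → . E], [P → . a P ,], [P → . y P P], [P → E . P], [P → E .] }  — shift, reduce
  I7: { [E → . a], [E → . y E E], [P → . ,], [P → . E P], [P → . E], [P → . a P ,], [P → . y P P], [P → y P . P] }  — shift
  I8: { [P → y P P .] }  — reduce
  I9: { [E → . a], [E → . y E E], [E → y E E .], [P → . ,], [P → . E P], [P → . E], [P → . a P ,], [P → . y P P], [P → E . P], [P → E .] }  — shift, 2 reduces
  I10: { [P → E P .] }  — reduce
  I11: { [P → a P . ,] }  — shift
  I12: { [P → a P , .] }  — reduce

Conflict in state I2:
  Shift-reduce conflict between [P → E .] and [E → . a]
So the grammar is NOT LR(0).

Answer: No. Shift-reduce conflict between [P → E .] and [E → . a]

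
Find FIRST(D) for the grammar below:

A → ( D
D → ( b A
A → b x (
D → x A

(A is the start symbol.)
{ '(', 'x' }

To compute FIRST(D), examine every production with D on the left-hand side, reading each right-hand side left to right until a non-nullable symbol is reached.

From D → ( b A:
  - '(' is a terminal: add '(' and stop
From D → x A:
  - x is a terminal: add 'x' and stop

Collecting: FIRST(D) = { '(', 'x' }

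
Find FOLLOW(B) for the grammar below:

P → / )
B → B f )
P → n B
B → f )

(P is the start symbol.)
To compute FOLLOW(B), find every occurrence of B on a right-hand side N → α B β: add FIRST(β) \ {ε}, and if β is empty or nullable also add FOLLOW(N). Iterate to a fixed point.

In B → B f ): B is followed by f ')', add FIRST(f ')') \ {ε} = { 'f' }
In P → n B: B is at the end, add FOLLOW(P)

The FOLLOW sets referred to above (computed the same way, to a fixed point):
  FOLLOW(P) = { $ }

Taking the union: FOLLOW(B) = { $, 'f' }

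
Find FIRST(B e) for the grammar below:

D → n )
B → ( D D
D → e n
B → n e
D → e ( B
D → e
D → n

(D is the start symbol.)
FIRST sets of the non-terminals involved (from the grammar, by fixed-point iteration):
  FIRST(B) = { '(', 'n' }

To compute FIRST(B e), process the symbols left to right:
Symbol B is a non-terminal. Add FIRST(B) \ {ε} = { '(', 'n' }
B is not nullable (ε ∉ FIRST(B)), so stop here.
FIRST(B e) = { '(', 'n' }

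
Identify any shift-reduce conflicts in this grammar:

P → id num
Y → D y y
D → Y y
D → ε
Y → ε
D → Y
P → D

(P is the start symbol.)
A shift-reduce conflict occurs when an LR(0) state has both:
  - a complete (reduce) item [A → α .] (dot at the end), and
  - a shift item [B → β . c γ] (dot before a terminal).

Augment with P' → P and build the canonical LR(0) collection (I0 = CLOSURE({[P' → . P]}), then GOTO on every symbol after a dot until no new states appear). It has 9 states:
  I0: { [D → . Y y], [D → . Y], [D → .], [P → . D], [P → . id num], [P' → . P], [Y → . D y y], [Y → .] }  — shift, 2 reduces
  I1: { [P → D .], [Y → D . y y] }  — shift, reduce
  I2: { [P' → P .] }  — accept
  I3: { [D → Y . y], [D → Y .] }  — shift, reduce
  I4: { [P → id . num] }  — shift
  I5: { [P → id num .] }  — reduce
  I6: { [D → Y y .] }  — reduce
  I7: { [Y → D y . y] }  — shift
  I8: { [Y → D y y .] }  — reduce

I0 contains reduce items [D → .], [Y → .] and shift item [P → . id num] — shift-reduce conflict.
I1 contains reduce item [P → D .] and shift item [Y → D . y y] — shift-reduce conflict.
I3 contains reduce item [D → Y .] and shift item [D → Y . y] — shift-reduce conflict.

Answer: Yes — I0: [D → .] vs [P → . id num]; I1: [P → D .] vs [Y → D . y y]; I3: [D → Y .] vs [D → Y . y]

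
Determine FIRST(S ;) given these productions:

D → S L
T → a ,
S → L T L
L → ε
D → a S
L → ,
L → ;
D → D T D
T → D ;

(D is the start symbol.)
{ ',', ';', 'a' }

FIRST sets of the non-terminals involved (from the grammar, by fixed-point iteration):
  FIRST(S) = { ',', ';', 'a' }

To compute FIRST(S ;), process the symbols left to right:
Symbol S is a non-terminal. Add FIRST(S) \ {ε} = { ',', ';', 'a' }
S is not nullable (ε ∉ FIRST(S)), so stop here.
FIRST(S ;) = { ',', ';', 'a' }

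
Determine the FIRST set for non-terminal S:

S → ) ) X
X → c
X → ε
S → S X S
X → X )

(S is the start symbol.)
{ ')' }

From S → ) ) X:
  - ')' is a terminal: add ')' and stop
From S → S X S:
  - S is the symbol being defined: contributes nothing new
    S is not nullable, so stop

Collecting: FIRST(S) = { ')' }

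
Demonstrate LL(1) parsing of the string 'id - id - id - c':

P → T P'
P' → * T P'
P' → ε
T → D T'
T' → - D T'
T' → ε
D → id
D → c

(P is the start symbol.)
Stack is shown with the top on the left.

Stack        Input               Action
---------------------------------------
P $          id - id - id - c $  output P → T P'
T P' $       id - id - id - c $  output T → D T'
D T' P' $    id - id - id - c $  output D → id
id T' P' $   id - id - id - c $  match 'id'
T' P' $      - id - id - c $     output T' → - D T'
- D T' P' $  - id - id - c $     match '-'
D T' P' $    id - id - c $       output D → id
id T' P' $   id - id - c $       match 'id'
T' P' $      - id - c $          output T' → - D T'
- D T' P' $  - id - c $          match '-'
D T' P' $    id - c $            output D → id
id T' P' $   id - c $            match 'id'
T' P' $      - c $               output T' → - D T'
- D T' P' $  - c $               match '-'
D T' P' $    c $                 output D → c
c T' P' $    c $                 match 'c'
T' P' $      $                   output T' → ε
P' $         $                   output P' → ε
$            $                   accept

The string is accepted.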